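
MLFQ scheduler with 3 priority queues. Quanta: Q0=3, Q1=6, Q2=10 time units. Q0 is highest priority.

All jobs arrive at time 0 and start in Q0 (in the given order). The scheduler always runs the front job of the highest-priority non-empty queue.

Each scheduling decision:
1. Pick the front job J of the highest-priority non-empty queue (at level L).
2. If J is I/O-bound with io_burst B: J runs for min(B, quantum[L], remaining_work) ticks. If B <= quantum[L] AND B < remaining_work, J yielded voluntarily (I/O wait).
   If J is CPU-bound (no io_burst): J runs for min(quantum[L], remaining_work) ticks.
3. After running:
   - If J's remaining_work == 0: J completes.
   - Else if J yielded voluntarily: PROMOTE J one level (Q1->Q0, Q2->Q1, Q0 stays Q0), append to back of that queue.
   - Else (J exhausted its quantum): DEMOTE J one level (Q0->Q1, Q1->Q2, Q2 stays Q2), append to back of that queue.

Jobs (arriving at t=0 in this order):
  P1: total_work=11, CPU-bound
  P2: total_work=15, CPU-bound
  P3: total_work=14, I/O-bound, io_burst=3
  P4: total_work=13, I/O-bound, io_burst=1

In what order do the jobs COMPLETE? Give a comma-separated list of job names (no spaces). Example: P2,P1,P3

t=0-3: P1@Q0 runs 3, rem=8, quantum used, demote→Q1. Q0=[P2,P3,P4] Q1=[P1] Q2=[]
t=3-6: P2@Q0 runs 3, rem=12, quantum used, demote→Q1. Q0=[P3,P4] Q1=[P1,P2] Q2=[]
t=6-9: P3@Q0 runs 3, rem=11, I/O yield, promote→Q0. Q0=[P4,P3] Q1=[P1,P2] Q2=[]
t=9-10: P4@Q0 runs 1, rem=12, I/O yield, promote→Q0. Q0=[P3,P4] Q1=[P1,P2] Q2=[]
t=10-13: P3@Q0 runs 3, rem=8, I/O yield, promote→Q0. Q0=[P4,P3] Q1=[P1,P2] Q2=[]
t=13-14: P4@Q0 runs 1, rem=11, I/O yield, promote→Q0. Q0=[P3,P4] Q1=[P1,P2] Q2=[]
t=14-17: P3@Q0 runs 3, rem=5, I/O yield, promote→Q0. Q0=[P4,P3] Q1=[P1,P2] Q2=[]
t=17-18: P4@Q0 runs 1, rem=10, I/O yield, promote→Q0. Q0=[P3,P4] Q1=[P1,P2] Q2=[]
t=18-21: P3@Q0 runs 3, rem=2, I/O yield, promote→Q0. Q0=[P4,P3] Q1=[P1,P2] Q2=[]
t=21-22: P4@Q0 runs 1, rem=9, I/O yield, promote→Q0. Q0=[P3,P4] Q1=[P1,P2] Q2=[]
t=22-24: P3@Q0 runs 2, rem=0, completes. Q0=[P4] Q1=[P1,P2] Q2=[]
t=24-25: P4@Q0 runs 1, rem=8, I/O yield, promote→Q0. Q0=[P4] Q1=[P1,P2] Q2=[]
t=25-26: P4@Q0 runs 1, rem=7, I/O yield, promote→Q0. Q0=[P4] Q1=[P1,P2] Q2=[]
t=26-27: P4@Q0 runs 1, rem=6, I/O yield, promote→Q0. Q0=[P4] Q1=[P1,P2] Q2=[]
t=27-28: P4@Q0 runs 1, rem=5, I/O yield, promote→Q0. Q0=[P4] Q1=[P1,P2] Q2=[]
t=28-29: P4@Q0 runs 1, rem=4, I/O yield, promote→Q0. Q0=[P4] Q1=[P1,P2] Q2=[]
t=29-30: P4@Q0 runs 1, rem=3, I/O yield, promote→Q0. Q0=[P4] Q1=[P1,P2] Q2=[]
t=30-31: P4@Q0 runs 1, rem=2, I/O yield, promote→Q0. Q0=[P4] Q1=[P1,P2] Q2=[]
t=31-32: P4@Q0 runs 1, rem=1, I/O yield, promote→Q0. Q0=[P4] Q1=[P1,P2] Q2=[]
t=32-33: P4@Q0 runs 1, rem=0, completes. Q0=[] Q1=[P1,P2] Q2=[]
t=33-39: P1@Q1 runs 6, rem=2, quantum used, demote→Q2. Q0=[] Q1=[P2] Q2=[P1]
t=39-45: P2@Q1 runs 6, rem=6, quantum used, demote→Q2. Q0=[] Q1=[] Q2=[P1,P2]
t=45-47: P1@Q2 runs 2, rem=0, completes. Q0=[] Q1=[] Q2=[P2]
t=47-53: P2@Q2 runs 6, rem=0, completes. Q0=[] Q1=[] Q2=[]

Answer: P3,P4,P1,P2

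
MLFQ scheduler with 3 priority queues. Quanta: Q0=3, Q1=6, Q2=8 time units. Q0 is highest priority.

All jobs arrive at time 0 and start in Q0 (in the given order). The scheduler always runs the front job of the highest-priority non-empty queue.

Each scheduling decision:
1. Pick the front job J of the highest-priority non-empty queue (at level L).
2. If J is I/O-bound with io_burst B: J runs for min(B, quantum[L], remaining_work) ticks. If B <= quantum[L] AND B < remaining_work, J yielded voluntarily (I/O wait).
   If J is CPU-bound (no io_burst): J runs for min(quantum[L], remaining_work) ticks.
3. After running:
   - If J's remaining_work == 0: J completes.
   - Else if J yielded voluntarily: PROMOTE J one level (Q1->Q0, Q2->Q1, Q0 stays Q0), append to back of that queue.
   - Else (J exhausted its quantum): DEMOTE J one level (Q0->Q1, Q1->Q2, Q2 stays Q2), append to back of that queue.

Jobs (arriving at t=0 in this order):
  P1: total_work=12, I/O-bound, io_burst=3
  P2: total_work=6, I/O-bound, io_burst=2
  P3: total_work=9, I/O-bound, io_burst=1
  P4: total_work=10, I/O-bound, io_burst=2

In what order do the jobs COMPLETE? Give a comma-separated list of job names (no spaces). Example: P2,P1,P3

Answer: P2,P1,P4,P3

Derivation:
t=0-3: P1@Q0 runs 3, rem=9, I/O yield, promote→Q0. Q0=[P2,P3,P4,P1] Q1=[] Q2=[]
t=3-5: P2@Q0 runs 2, rem=4, I/O yield, promote→Q0. Q0=[P3,P4,P1,P2] Q1=[] Q2=[]
t=5-6: P3@Q0 runs 1, rem=8, I/O yield, promote→Q0. Q0=[P4,P1,P2,P3] Q1=[] Q2=[]
t=6-8: P4@Q0 runs 2, rem=8, I/O yield, promote→Q0. Q0=[P1,P2,P3,P4] Q1=[] Q2=[]
t=8-11: P1@Q0 runs 3, rem=6, I/O yield, promote→Q0. Q0=[P2,P3,P4,P1] Q1=[] Q2=[]
t=11-13: P2@Q0 runs 2, rem=2, I/O yield, promote→Q0. Q0=[P3,P4,P1,P2] Q1=[] Q2=[]
t=13-14: P3@Q0 runs 1, rem=7, I/O yield, promote→Q0. Q0=[P4,P1,P2,P3] Q1=[] Q2=[]
t=14-16: P4@Q0 runs 2, rem=6, I/O yield, promote→Q0. Q0=[P1,P2,P3,P4] Q1=[] Q2=[]
t=16-19: P1@Q0 runs 3, rem=3, I/O yield, promote→Q0. Q0=[P2,P3,P4,P1] Q1=[] Q2=[]
t=19-21: P2@Q0 runs 2, rem=0, completes. Q0=[P3,P4,P1] Q1=[] Q2=[]
t=21-22: P3@Q0 runs 1, rem=6, I/O yield, promote→Q0. Q0=[P4,P1,P3] Q1=[] Q2=[]
t=22-24: P4@Q0 runs 2, rem=4, I/O yield, promote→Q0. Q0=[P1,P3,P4] Q1=[] Q2=[]
t=24-27: P1@Q0 runs 3, rem=0, completes. Q0=[P3,P4] Q1=[] Q2=[]
t=27-28: P3@Q0 runs 1, rem=5, I/O yield, promote→Q0. Q0=[P4,P3] Q1=[] Q2=[]
t=28-30: P4@Q0 runs 2, rem=2, I/O yield, promote→Q0. Q0=[P3,P4] Q1=[] Q2=[]
t=30-31: P3@Q0 runs 1, rem=4, I/O yield, promote→Q0. Q0=[P4,P3] Q1=[] Q2=[]
t=31-33: P4@Q0 runs 2, rem=0, completes. Q0=[P3] Q1=[] Q2=[]
t=33-34: P3@Q0 runs 1, rem=3, I/O yield, promote→Q0. Q0=[P3] Q1=[] Q2=[]
t=34-35: P3@Q0 runs 1, rem=2, I/O yield, promote→Q0. Q0=[P3] Q1=[] Q2=[]
t=35-36: P3@Q0 runs 1, rem=1, I/O yield, promote→Q0. Q0=[P3] Q1=[] Q2=[]
t=36-37: P3@Q0 runs 1, rem=0, completes. Q0=[] Q1=[] Q2=[]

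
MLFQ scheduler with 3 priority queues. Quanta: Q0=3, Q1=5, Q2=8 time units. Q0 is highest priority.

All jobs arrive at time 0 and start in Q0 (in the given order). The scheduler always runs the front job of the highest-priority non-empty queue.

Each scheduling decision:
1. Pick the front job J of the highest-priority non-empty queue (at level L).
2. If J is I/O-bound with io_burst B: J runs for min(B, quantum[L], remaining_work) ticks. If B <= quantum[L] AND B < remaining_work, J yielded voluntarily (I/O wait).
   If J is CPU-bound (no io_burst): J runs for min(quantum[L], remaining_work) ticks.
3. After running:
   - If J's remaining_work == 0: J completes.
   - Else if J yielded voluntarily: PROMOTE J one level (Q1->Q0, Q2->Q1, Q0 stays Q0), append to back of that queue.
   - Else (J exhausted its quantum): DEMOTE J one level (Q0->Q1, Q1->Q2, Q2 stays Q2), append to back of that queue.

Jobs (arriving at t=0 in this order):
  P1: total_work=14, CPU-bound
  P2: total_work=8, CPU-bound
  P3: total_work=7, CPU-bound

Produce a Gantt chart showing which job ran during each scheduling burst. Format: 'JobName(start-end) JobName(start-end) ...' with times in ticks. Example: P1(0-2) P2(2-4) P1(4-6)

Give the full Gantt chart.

Answer: P1(0-3) P2(3-6) P3(6-9) P1(9-14) P2(14-19) P3(19-23) P1(23-29)

Derivation:
t=0-3: P1@Q0 runs 3, rem=11, quantum used, demote→Q1. Q0=[P2,P3] Q1=[P1] Q2=[]
t=3-6: P2@Q0 runs 3, rem=5, quantum used, demote→Q1. Q0=[P3] Q1=[P1,P2] Q2=[]
t=6-9: P3@Q0 runs 3, rem=4, quantum used, demote→Q1. Q0=[] Q1=[P1,P2,P3] Q2=[]
t=9-14: P1@Q1 runs 5, rem=6, quantum used, demote→Q2. Q0=[] Q1=[P2,P3] Q2=[P1]
t=14-19: P2@Q1 runs 5, rem=0, completes. Q0=[] Q1=[P3] Q2=[P1]
t=19-23: P3@Q1 runs 4, rem=0, completes. Q0=[] Q1=[] Q2=[P1]
t=23-29: P1@Q2 runs 6, rem=0, completes. Q0=[] Q1=[] Q2=[]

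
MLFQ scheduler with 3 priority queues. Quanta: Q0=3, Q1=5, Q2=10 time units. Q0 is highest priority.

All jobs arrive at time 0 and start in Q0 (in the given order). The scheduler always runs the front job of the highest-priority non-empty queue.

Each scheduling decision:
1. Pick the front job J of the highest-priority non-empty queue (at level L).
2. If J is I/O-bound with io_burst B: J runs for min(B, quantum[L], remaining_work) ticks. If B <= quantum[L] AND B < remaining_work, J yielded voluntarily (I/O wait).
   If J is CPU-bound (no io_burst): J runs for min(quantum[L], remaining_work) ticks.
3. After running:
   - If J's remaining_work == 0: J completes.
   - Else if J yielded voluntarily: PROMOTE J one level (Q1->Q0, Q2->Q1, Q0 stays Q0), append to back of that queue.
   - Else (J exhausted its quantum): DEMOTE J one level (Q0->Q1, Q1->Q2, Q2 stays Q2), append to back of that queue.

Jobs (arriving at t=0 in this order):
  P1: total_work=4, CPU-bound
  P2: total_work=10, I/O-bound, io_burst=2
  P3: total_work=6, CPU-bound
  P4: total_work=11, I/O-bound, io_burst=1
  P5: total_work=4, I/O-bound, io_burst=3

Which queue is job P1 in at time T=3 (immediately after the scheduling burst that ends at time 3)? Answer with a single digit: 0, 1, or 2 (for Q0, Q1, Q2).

Answer: 1

Derivation:
t=0-3: P1@Q0 runs 3, rem=1, quantum used, demote→Q1. Q0=[P2,P3,P4,P5] Q1=[P1] Q2=[]
t=3-5: P2@Q0 runs 2, rem=8, I/O yield, promote→Q0. Q0=[P3,P4,P5,P2] Q1=[P1] Q2=[]
t=5-8: P3@Q0 runs 3, rem=3, quantum used, demote→Q1. Q0=[P4,P5,P2] Q1=[P1,P3] Q2=[]
t=8-9: P4@Q0 runs 1, rem=10, I/O yield, promote→Q0. Q0=[P5,P2,P4] Q1=[P1,P3] Q2=[]
t=9-12: P5@Q0 runs 3, rem=1, I/O yield, promote→Q0. Q0=[P2,P4,P5] Q1=[P1,P3] Q2=[]
t=12-14: P2@Q0 runs 2, rem=6, I/O yield, promote→Q0. Q0=[P4,P5,P2] Q1=[P1,P3] Q2=[]
t=14-15: P4@Q0 runs 1, rem=9, I/O yield, promote→Q0. Q0=[P5,P2,P4] Q1=[P1,P3] Q2=[]
t=15-16: P5@Q0 runs 1, rem=0, completes. Q0=[P2,P4] Q1=[P1,P3] Q2=[]
t=16-18: P2@Q0 runs 2, rem=4, I/O yield, promote→Q0. Q0=[P4,P2] Q1=[P1,P3] Q2=[]
t=18-19: P4@Q0 runs 1, rem=8, I/O yield, promote→Q0. Q0=[P2,P4] Q1=[P1,P3] Q2=[]
t=19-21: P2@Q0 runs 2, rem=2, I/O yield, promote→Q0. Q0=[P4,P2] Q1=[P1,P3] Q2=[]
t=21-22: P4@Q0 runs 1, rem=7, I/O yield, promote→Q0. Q0=[P2,P4] Q1=[P1,P3] Q2=[]
t=22-24: P2@Q0 runs 2, rem=0, completes. Q0=[P4] Q1=[P1,P3] Q2=[]
t=24-25: P4@Q0 runs 1, rem=6, I/O yield, promote→Q0. Q0=[P4] Q1=[P1,P3] Q2=[]
t=25-26: P4@Q0 runs 1, rem=5, I/O yield, promote→Q0. Q0=[P4] Q1=[P1,P3] Q2=[]
t=26-27: P4@Q0 runs 1, rem=4, I/O yield, promote→Q0. Q0=[P4] Q1=[P1,P3] Q2=[]
t=27-28: P4@Q0 runs 1, rem=3, I/O yield, promote→Q0. Q0=[P4] Q1=[P1,P3] Q2=[]
t=28-29: P4@Q0 runs 1, rem=2, I/O yield, promote→Q0. Q0=[P4] Q1=[P1,P3] Q2=[]
t=29-30: P4@Q0 runs 1, rem=1, I/O yield, promote→Q0. Q0=[P4] Q1=[P1,P3] Q2=[]
t=30-31: P4@Q0 runs 1, rem=0, completes. Q0=[] Q1=[P1,P3] Q2=[]
t=31-32: P1@Q1 runs 1, rem=0, completes. Q0=[] Q1=[P3] Q2=[]
t=32-35: P3@Q1 runs 3, rem=0, completes. Q0=[] Q1=[] Q2=[]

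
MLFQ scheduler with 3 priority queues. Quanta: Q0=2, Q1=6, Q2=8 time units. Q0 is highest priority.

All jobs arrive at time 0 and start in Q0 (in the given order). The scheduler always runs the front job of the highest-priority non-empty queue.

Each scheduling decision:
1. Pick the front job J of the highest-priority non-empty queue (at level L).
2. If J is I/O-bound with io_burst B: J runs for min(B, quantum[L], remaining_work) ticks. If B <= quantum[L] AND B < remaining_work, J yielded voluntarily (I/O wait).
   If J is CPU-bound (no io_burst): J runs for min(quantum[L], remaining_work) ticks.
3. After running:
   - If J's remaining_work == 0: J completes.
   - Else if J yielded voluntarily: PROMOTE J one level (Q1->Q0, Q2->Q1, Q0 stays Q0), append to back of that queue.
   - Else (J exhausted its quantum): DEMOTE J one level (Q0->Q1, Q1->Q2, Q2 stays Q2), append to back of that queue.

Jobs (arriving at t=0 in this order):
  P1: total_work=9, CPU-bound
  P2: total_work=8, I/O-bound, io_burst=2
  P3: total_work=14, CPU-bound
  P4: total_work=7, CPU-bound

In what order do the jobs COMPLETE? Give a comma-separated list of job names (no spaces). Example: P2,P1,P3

t=0-2: P1@Q0 runs 2, rem=7, quantum used, demote→Q1. Q0=[P2,P3,P4] Q1=[P1] Q2=[]
t=2-4: P2@Q0 runs 2, rem=6, I/O yield, promote→Q0. Q0=[P3,P4,P2] Q1=[P1] Q2=[]
t=4-6: P3@Q0 runs 2, rem=12, quantum used, demote→Q1. Q0=[P4,P2] Q1=[P1,P3] Q2=[]
t=6-8: P4@Q0 runs 2, rem=5, quantum used, demote→Q1. Q0=[P2] Q1=[P1,P3,P4] Q2=[]
t=8-10: P2@Q0 runs 2, rem=4, I/O yield, promote→Q0. Q0=[P2] Q1=[P1,P3,P4] Q2=[]
t=10-12: P2@Q0 runs 2, rem=2, I/O yield, promote→Q0. Q0=[P2] Q1=[P1,P3,P4] Q2=[]
t=12-14: P2@Q0 runs 2, rem=0, completes. Q0=[] Q1=[P1,P3,P4] Q2=[]
t=14-20: P1@Q1 runs 6, rem=1, quantum used, demote→Q2. Q0=[] Q1=[P3,P4] Q2=[P1]
t=20-26: P3@Q1 runs 6, rem=6, quantum used, demote→Q2. Q0=[] Q1=[P4] Q2=[P1,P3]
t=26-31: P4@Q1 runs 5, rem=0, completes. Q0=[] Q1=[] Q2=[P1,P3]
t=31-32: P1@Q2 runs 1, rem=0, completes. Q0=[] Q1=[] Q2=[P3]
t=32-38: P3@Q2 runs 6, rem=0, completes. Q0=[] Q1=[] Q2=[]

Answer: P2,P4,P1,P3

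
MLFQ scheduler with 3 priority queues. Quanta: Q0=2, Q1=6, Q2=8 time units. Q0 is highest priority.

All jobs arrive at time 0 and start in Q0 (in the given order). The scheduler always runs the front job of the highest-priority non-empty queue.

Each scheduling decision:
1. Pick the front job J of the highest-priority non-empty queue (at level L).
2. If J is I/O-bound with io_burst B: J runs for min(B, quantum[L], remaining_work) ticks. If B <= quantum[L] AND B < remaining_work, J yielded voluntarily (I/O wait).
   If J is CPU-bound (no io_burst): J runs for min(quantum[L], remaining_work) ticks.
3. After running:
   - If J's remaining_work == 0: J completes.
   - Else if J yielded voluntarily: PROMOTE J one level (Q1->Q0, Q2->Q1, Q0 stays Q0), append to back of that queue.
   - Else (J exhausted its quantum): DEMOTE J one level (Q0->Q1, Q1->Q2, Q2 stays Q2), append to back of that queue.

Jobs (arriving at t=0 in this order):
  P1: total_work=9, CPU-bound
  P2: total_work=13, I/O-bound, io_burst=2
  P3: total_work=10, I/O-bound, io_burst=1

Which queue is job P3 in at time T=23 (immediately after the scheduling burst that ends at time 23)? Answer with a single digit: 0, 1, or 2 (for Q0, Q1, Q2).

t=0-2: P1@Q0 runs 2, rem=7, quantum used, demote→Q1. Q0=[P2,P3] Q1=[P1] Q2=[]
t=2-4: P2@Q0 runs 2, rem=11, I/O yield, promote→Q0. Q0=[P3,P2] Q1=[P1] Q2=[]
t=4-5: P3@Q0 runs 1, rem=9, I/O yield, promote→Q0. Q0=[P2,P3] Q1=[P1] Q2=[]
t=5-7: P2@Q0 runs 2, rem=9, I/O yield, promote→Q0. Q0=[P3,P2] Q1=[P1] Q2=[]
t=7-8: P3@Q0 runs 1, rem=8, I/O yield, promote→Q0. Q0=[P2,P3] Q1=[P1] Q2=[]
t=8-10: P2@Q0 runs 2, rem=7, I/O yield, promote→Q0. Q0=[P3,P2] Q1=[P1] Q2=[]
t=10-11: P3@Q0 runs 1, rem=7, I/O yield, promote→Q0. Q0=[P2,P3] Q1=[P1] Q2=[]
t=11-13: P2@Q0 runs 2, rem=5, I/O yield, promote→Q0. Q0=[P3,P2] Q1=[P1] Q2=[]
t=13-14: P3@Q0 runs 1, rem=6, I/O yield, promote→Q0. Q0=[P2,P3] Q1=[P1] Q2=[]
t=14-16: P2@Q0 runs 2, rem=3, I/O yield, promote→Q0. Q0=[P3,P2] Q1=[P1] Q2=[]
t=16-17: P3@Q0 runs 1, rem=5, I/O yield, promote→Q0. Q0=[P2,P3] Q1=[P1] Q2=[]
t=17-19: P2@Q0 runs 2, rem=1, I/O yield, promote→Q0. Q0=[P3,P2] Q1=[P1] Q2=[]
t=19-20: P3@Q0 runs 1, rem=4, I/O yield, promote→Q0. Q0=[P2,P3] Q1=[P1] Q2=[]
t=20-21: P2@Q0 runs 1, rem=0, completes. Q0=[P3] Q1=[P1] Q2=[]
t=21-22: P3@Q0 runs 1, rem=3, I/O yield, promote→Q0. Q0=[P3] Q1=[P1] Q2=[]
t=22-23: P3@Q0 runs 1, rem=2, I/O yield, promote→Q0. Q0=[P3] Q1=[P1] Q2=[]
t=23-24: P3@Q0 runs 1, rem=1, I/O yield, promote→Q0. Q0=[P3] Q1=[P1] Q2=[]
t=24-25: P3@Q0 runs 1, rem=0, completes. Q0=[] Q1=[P1] Q2=[]
t=25-31: P1@Q1 runs 6, rem=1, quantum used, demote→Q2. Q0=[] Q1=[] Q2=[P1]
t=31-32: P1@Q2 runs 1, rem=0, completes. Q0=[] Q1=[] Q2=[]

Answer: 0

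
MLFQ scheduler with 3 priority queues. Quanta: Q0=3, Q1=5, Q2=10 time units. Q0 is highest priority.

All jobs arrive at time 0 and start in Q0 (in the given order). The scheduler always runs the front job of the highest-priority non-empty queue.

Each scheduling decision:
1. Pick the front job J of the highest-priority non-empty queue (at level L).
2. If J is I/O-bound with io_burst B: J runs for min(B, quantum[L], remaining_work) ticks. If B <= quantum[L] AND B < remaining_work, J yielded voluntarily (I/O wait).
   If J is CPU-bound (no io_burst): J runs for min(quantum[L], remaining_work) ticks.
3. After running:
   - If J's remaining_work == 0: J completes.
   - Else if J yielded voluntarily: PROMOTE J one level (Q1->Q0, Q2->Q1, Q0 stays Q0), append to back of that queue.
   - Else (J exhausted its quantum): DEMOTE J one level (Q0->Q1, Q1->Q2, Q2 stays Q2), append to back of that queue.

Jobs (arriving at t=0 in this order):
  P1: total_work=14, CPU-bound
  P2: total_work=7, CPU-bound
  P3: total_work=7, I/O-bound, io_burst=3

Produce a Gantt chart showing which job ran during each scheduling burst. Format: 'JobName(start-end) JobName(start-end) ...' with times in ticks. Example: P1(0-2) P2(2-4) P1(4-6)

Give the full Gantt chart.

Answer: P1(0-3) P2(3-6) P3(6-9) P3(9-12) P3(12-13) P1(13-18) P2(18-22) P1(22-28)

Derivation:
t=0-3: P1@Q0 runs 3, rem=11, quantum used, demote→Q1. Q0=[P2,P3] Q1=[P1] Q2=[]
t=3-6: P2@Q0 runs 3, rem=4, quantum used, demote→Q1. Q0=[P3] Q1=[P1,P2] Q2=[]
t=6-9: P3@Q0 runs 3, rem=4, I/O yield, promote→Q0. Q0=[P3] Q1=[P1,P2] Q2=[]
t=9-12: P3@Q0 runs 3, rem=1, I/O yield, promote→Q0. Q0=[P3] Q1=[P1,P2] Q2=[]
t=12-13: P3@Q0 runs 1, rem=0, completes. Q0=[] Q1=[P1,P2] Q2=[]
t=13-18: P1@Q1 runs 5, rem=6, quantum used, demote→Q2. Q0=[] Q1=[P2] Q2=[P1]
t=18-22: P2@Q1 runs 4, rem=0, completes. Q0=[] Q1=[] Q2=[P1]
t=22-28: P1@Q2 runs 6, rem=0, completes. Q0=[] Q1=[] Q2=[]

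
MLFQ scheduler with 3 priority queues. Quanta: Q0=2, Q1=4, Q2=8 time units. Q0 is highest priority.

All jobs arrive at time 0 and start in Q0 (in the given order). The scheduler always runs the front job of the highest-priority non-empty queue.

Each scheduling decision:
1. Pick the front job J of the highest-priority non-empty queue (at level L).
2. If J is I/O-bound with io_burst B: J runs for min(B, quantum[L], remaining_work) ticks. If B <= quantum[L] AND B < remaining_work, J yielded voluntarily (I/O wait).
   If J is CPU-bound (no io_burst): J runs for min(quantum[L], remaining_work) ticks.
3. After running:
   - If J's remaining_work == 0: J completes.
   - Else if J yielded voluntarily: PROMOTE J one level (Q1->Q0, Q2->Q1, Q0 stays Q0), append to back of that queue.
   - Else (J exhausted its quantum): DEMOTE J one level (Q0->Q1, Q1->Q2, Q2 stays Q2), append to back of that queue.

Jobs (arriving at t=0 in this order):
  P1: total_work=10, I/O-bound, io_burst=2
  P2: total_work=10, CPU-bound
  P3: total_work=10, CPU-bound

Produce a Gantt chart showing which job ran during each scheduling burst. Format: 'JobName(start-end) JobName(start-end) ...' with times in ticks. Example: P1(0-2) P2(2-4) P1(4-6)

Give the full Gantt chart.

t=0-2: P1@Q0 runs 2, rem=8, I/O yield, promote→Q0. Q0=[P2,P3,P1] Q1=[] Q2=[]
t=2-4: P2@Q0 runs 2, rem=8, quantum used, demote→Q1. Q0=[P3,P1] Q1=[P2] Q2=[]
t=4-6: P3@Q0 runs 2, rem=8, quantum used, demote→Q1. Q0=[P1] Q1=[P2,P3] Q2=[]
t=6-8: P1@Q0 runs 2, rem=6, I/O yield, promote→Q0. Q0=[P1] Q1=[P2,P3] Q2=[]
t=8-10: P1@Q0 runs 2, rem=4, I/O yield, promote→Q0. Q0=[P1] Q1=[P2,P3] Q2=[]
t=10-12: P1@Q0 runs 2, rem=2, I/O yield, promote→Q0. Q0=[P1] Q1=[P2,P3] Q2=[]
t=12-14: P1@Q0 runs 2, rem=0, completes. Q0=[] Q1=[P2,P3] Q2=[]
t=14-18: P2@Q1 runs 4, rem=4, quantum used, demote→Q2. Q0=[] Q1=[P3] Q2=[P2]
t=18-22: P3@Q1 runs 4, rem=4, quantum used, demote→Q2. Q0=[] Q1=[] Q2=[P2,P3]
t=22-26: P2@Q2 runs 4, rem=0, completes. Q0=[] Q1=[] Q2=[P3]
t=26-30: P3@Q2 runs 4, rem=0, completes. Q0=[] Q1=[] Q2=[]

Answer: P1(0-2) P2(2-4) P3(4-6) P1(6-8) P1(8-10) P1(10-12) P1(12-14) P2(14-18) P3(18-22) P2(22-26) P3(26-30)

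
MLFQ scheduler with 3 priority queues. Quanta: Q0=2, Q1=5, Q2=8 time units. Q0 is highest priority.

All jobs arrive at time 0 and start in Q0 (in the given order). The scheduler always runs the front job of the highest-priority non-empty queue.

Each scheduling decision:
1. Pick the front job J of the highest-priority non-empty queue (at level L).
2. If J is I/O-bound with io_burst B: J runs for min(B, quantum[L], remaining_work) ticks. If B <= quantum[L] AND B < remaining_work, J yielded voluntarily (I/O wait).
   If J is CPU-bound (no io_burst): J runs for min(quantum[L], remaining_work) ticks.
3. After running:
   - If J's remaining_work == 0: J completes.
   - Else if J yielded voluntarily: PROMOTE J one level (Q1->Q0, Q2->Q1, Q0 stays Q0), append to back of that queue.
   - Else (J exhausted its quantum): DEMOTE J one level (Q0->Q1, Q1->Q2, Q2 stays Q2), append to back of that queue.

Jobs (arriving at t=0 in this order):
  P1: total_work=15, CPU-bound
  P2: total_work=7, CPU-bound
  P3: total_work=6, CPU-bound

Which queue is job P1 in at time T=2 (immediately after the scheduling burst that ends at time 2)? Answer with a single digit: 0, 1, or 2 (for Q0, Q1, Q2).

Answer: 1

Derivation:
t=0-2: P1@Q0 runs 2, rem=13, quantum used, demote→Q1. Q0=[P2,P3] Q1=[P1] Q2=[]
t=2-4: P2@Q0 runs 2, rem=5, quantum used, demote→Q1. Q0=[P3] Q1=[P1,P2] Q2=[]
t=4-6: P3@Q0 runs 2, rem=4, quantum used, demote→Q1. Q0=[] Q1=[P1,P2,P3] Q2=[]
t=6-11: P1@Q1 runs 5, rem=8, quantum used, demote→Q2. Q0=[] Q1=[P2,P3] Q2=[P1]
t=11-16: P2@Q1 runs 5, rem=0, completes. Q0=[] Q1=[P3] Q2=[P1]
t=16-20: P3@Q1 runs 4, rem=0, completes. Q0=[] Q1=[] Q2=[P1]
t=20-28: P1@Q2 runs 8, rem=0, completes. Q0=[] Q1=[] Q2=[]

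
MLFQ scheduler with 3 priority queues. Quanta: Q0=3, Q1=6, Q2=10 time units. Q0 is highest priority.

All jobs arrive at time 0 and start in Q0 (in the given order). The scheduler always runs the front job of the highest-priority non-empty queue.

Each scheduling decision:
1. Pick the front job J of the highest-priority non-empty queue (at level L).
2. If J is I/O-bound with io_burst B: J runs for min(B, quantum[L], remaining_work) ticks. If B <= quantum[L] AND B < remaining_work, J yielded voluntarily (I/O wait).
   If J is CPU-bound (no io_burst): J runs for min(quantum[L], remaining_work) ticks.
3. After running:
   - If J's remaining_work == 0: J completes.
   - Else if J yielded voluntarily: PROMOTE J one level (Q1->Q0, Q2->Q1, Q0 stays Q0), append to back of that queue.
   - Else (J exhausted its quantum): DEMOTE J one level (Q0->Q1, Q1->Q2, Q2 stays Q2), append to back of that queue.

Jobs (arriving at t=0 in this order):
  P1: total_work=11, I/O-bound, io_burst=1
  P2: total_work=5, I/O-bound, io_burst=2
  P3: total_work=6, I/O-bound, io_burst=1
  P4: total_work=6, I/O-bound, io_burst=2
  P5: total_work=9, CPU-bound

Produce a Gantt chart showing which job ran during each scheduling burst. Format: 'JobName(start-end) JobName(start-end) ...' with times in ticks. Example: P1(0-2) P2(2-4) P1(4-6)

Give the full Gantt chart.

Answer: P1(0-1) P2(1-3) P3(3-4) P4(4-6) P5(6-9) P1(9-10) P2(10-12) P3(12-13) P4(13-15) P1(15-16) P2(16-17) P3(17-18) P4(18-20) P1(20-21) P3(21-22) P1(22-23) P3(23-24) P1(24-25) P3(25-26) P1(26-27) P1(27-28) P1(28-29) P1(29-30) P1(30-31) P5(31-37)

Derivation:
t=0-1: P1@Q0 runs 1, rem=10, I/O yield, promote→Q0. Q0=[P2,P3,P4,P5,P1] Q1=[] Q2=[]
t=1-3: P2@Q0 runs 2, rem=3, I/O yield, promote→Q0. Q0=[P3,P4,P5,P1,P2] Q1=[] Q2=[]
t=3-4: P3@Q0 runs 1, rem=5, I/O yield, promote→Q0. Q0=[P4,P5,P1,P2,P3] Q1=[] Q2=[]
t=4-6: P4@Q0 runs 2, rem=4, I/O yield, promote→Q0. Q0=[P5,P1,P2,P3,P4] Q1=[] Q2=[]
t=6-9: P5@Q0 runs 3, rem=6, quantum used, demote→Q1. Q0=[P1,P2,P3,P4] Q1=[P5] Q2=[]
t=9-10: P1@Q0 runs 1, rem=9, I/O yield, promote→Q0. Q0=[P2,P3,P4,P1] Q1=[P5] Q2=[]
t=10-12: P2@Q0 runs 2, rem=1, I/O yield, promote→Q0. Q0=[P3,P4,P1,P2] Q1=[P5] Q2=[]
t=12-13: P3@Q0 runs 1, rem=4, I/O yield, promote→Q0. Q0=[P4,P1,P2,P3] Q1=[P5] Q2=[]
t=13-15: P4@Q0 runs 2, rem=2, I/O yield, promote→Q0. Q0=[P1,P2,P3,P4] Q1=[P5] Q2=[]
t=15-16: P1@Q0 runs 1, rem=8, I/O yield, promote→Q0. Q0=[P2,P3,P4,P1] Q1=[P5] Q2=[]
t=16-17: P2@Q0 runs 1, rem=0, completes. Q0=[P3,P4,P1] Q1=[P5] Q2=[]
t=17-18: P3@Q0 runs 1, rem=3, I/O yield, promote→Q0. Q0=[P4,P1,P3] Q1=[P5] Q2=[]
t=18-20: P4@Q0 runs 2, rem=0, completes. Q0=[P1,P3] Q1=[P5] Q2=[]
t=20-21: P1@Q0 runs 1, rem=7, I/O yield, promote→Q0. Q0=[P3,P1] Q1=[P5] Q2=[]
t=21-22: P3@Q0 runs 1, rem=2, I/O yield, promote→Q0. Q0=[P1,P3] Q1=[P5] Q2=[]
t=22-23: P1@Q0 runs 1, rem=6, I/O yield, promote→Q0. Q0=[P3,P1] Q1=[P5] Q2=[]
t=23-24: P3@Q0 runs 1, rem=1, I/O yield, promote→Q0. Q0=[P1,P3] Q1=[P5] Q2=[]
t=24-25: P1@Q0 runs 1, rem=5, I/O yield, promote→Q0. Q0=[P3,P1] Q1=[P5] Q2=[]
t=25-26: P3@Q0 runs 1, rem=0, completes. Q0=[P1] Q1=[P5] Q2=[]
t=26-27: P1@Q0 runs 1, rem=4, I/O yield, promote→Q0. Q0=[P1] Q1=[P5] Q2=[]
t=27-28: P1@Q0 runs 1, rem=3, I/O yield, promote→Q0. Q0=[P1] Q1=[P5] Q2=[]
t=28-29: P1@Q0 runs 1, rem=2, I/O yield, promote→Q0. Q0=[P1] Q1=[P5] Q2=[]
t=29-30: P1@Q0 runs 1, rem=1, I/O yield, promote→Q0. Q0=[P1] Q1=[P5] Q2=[]
t=30-31: P1@Q0 runs 1, rem=0, completes. Q0=[] Q1=[P5] Q2=[]
t=31-37: P5@Q1 runs 6, rem=0, completes. Q0=[] Q1=[] Q2=[]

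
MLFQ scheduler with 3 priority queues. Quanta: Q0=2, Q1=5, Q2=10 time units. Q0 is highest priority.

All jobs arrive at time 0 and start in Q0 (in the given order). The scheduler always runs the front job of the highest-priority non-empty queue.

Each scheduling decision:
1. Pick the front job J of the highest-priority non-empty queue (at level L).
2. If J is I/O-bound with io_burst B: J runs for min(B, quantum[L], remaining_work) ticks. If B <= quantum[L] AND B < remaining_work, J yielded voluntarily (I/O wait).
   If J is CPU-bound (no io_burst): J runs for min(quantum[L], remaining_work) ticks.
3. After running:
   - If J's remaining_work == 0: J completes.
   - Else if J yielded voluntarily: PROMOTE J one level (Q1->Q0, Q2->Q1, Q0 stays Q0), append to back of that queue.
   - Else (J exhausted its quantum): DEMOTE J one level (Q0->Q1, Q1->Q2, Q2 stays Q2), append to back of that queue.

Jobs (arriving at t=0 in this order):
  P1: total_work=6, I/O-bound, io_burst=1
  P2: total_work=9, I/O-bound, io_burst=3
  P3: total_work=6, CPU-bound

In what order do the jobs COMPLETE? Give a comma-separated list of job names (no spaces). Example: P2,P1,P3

t=0-1: P1@Q0 runs 1, rem=5, I/O yield, promote→Q0. Q0=[P2,P3,P1] Q1=[] Q2=[]
t=1-3: P2@Q0 runs 2, rem=7, quantum used, demote→Q1. Q0=[P3,P1] Q1=[P2] Q2=[]
t=3-5: P3@Q0 runs 2, rem=4, quantum used, demote→Q1. Q0=[P1] Q1=[P2,P3] Q2=[]
t=5-6: P1@Q0 runs 1, rem=4, I/O yield, promote→Q0. Q0=[P1] Q1=[P2,P3] Q2=[]
t=6-7: P1@Q0 runs 1, rem=3, I/O yield, promote→Q0. Q0=[P1] Q1=[P2,P3] Q2=[]
t=7-8: P1@Q0 runs 1, rem=2, I/O yield, promote→Q0. Q0=[P1] Q1=[P2,P3] Q2=[]
t=8-9: P1@Q0 runs 1, rem=1, I/O yield, promote→Q0. Q0=[P1] Q1=[P2,P3] Q2=[]
t=9-10: P1@Q0 runs 1, rem=0, completes. Q0=[] Q1=[P2,P3] Q2=[]
t=10-13: P2@Q1 runs 3, rem=4, I/O yield, promote→Q0. Q0=[P2] Q1=[P3] Q2=[]
t=13-15: P2@Q0 runs 2, rem=2, quantum used, demote→Q1. Q0=[] Q1=[P3,P2] Q2=[]
t=15-19: P3@Q1 runs 4, rem=0, completes. Q0=[] Q1=[P2] Q2=[]
t=19-21: P2@Q1 runs 2, rem=0, completes. Q0=[] Q1=[] Q2=[]

Answer: P1,P3,P2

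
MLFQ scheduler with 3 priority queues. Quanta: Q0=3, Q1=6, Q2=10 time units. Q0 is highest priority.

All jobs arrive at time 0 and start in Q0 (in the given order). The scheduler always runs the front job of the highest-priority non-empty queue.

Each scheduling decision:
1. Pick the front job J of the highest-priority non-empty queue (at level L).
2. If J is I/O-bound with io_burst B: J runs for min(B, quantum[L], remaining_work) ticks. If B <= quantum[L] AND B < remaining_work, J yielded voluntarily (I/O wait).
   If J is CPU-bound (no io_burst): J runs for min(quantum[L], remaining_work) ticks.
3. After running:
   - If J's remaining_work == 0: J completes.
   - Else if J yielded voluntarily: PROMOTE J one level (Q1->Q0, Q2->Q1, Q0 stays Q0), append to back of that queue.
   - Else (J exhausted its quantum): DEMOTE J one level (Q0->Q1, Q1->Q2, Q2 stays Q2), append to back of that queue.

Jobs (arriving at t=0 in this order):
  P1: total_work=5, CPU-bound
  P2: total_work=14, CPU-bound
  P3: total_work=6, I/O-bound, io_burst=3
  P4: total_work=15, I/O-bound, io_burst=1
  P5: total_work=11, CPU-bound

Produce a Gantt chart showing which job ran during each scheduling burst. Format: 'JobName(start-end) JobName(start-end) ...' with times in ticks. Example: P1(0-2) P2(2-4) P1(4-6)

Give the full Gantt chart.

t=0-3: P1@Q0 runs 3, rem=2, quantum used, demote→Q1. Q0=[P2,P3,P4,P5] Q1=[P1] Q2=[]
t=3-6: P2@Q0 runs 3, rem=11, quantum used, demote→Q1. Q0=[P3,P4,P5] Q1=[P1,P2] Q2=[]
t=6-9: P3@Q0 runs 3, rem=3, I/O yield, promote→Q0. Q0=[P4,P5,P3] Q1=[P1,P2] Q2=[]
t=9-10: P4@Q0 runs 1, rem=14, I/O yield, promote→Q0. Q0=[P5,P3,P4] Q1=[P1,P2] Q2=[]
t=10-13: P5@Q0 runs 3, rem=8, quantum used, demote→Q1. Q0=[P3,P4] Q1=[P1,P2,P5] Q2=[]
t=13-16: P3@Q0 runs 3, rem=0, completes. Q0=[P4] Q1=[P1,P2,P5] Q2=[]
t=16-17: P4@Q0 runs 1, rem=13, I/O yield, promote→Q0. Q0=[P4] Q1=[P1,P2,P5] Q2=[]
t=17-18: P4@Q0 runs 1, rem=12, I/O yield, promote→Q0. Q0=[P4] Q1=[P1,P2,P5] Q2=[]
t=18-19: P4@Q0 runs 1, rem=11, I/O yield, promote→Q0. Q0=[P4] Q1=[P1,P2,P5] Q2=[]
t=19-20: P4@Q0 runs 1, rem=10, I/O yield, promote→Q0. Q0=[P4] Q1=[P1,P2,P5] Q2=[]
t=20-21: P4@Q0 runs 1, rem=9, I/O yield, promote→Q0. Q0=[P4] Q1=[P1,P2,P5] Q2=[]
t=21-22: P4@Q0 runs 1, rem=8, I/O yield, promote→Q0. Q0=[P4] Q1=[P1,P2,P5] Q2=[]
t=22-23: P4@Q0 runs 1, rem=7, I/O yield, promote→Q0. Q0=[P4] Q1=[P1,P2,P5] Q2=[]
t=23-24: P4@Q0 runs 1, rem=6, I/O yield, promote→Q0. Q0=[P4] Q1=[P1,P2,P5] Q2=[]
t=24-25: P4@Q0 runs 1, rem=5, I/O yield, promote→Q0. Q0=[P4] Q1=[P1,P2,P5] Q2=[]
t=25-26: P4@Q0 runs 1, rem=4, I/O yield, promote→Q0. Q0=[P4] Q1=[P1,P2,P5] Q2=[]
t=26-27: P4@Q0 runs 1, rem=3, I/O yield, promote→Q0. Q0=[P4] Q1=[P1,P2,P5] Q2=[]
t=27-28: P4@Q0 runs 1, rem=2, I/O yield, promote→Q0. Q0=[P4] Q1=[P1,P2,P5] Q2=[]
t=28-29: P4@Q0 runs 1, rem=1, I/O yield, promote→Q0. Q0=[P4] Q1=[P1,P2,P5] Q2=[]
t=29-30: P4@Q0 runs 1, rem=0, completes. Q0=[] Q1=[P1,P2,P5] Q2=[]
t=30-32: P1@Q1 runs 2, rem=0, completes. Q0=[] Q1=[P2,P5] Q2=[]
t=32-38: P2@Q1 runs 6, rem=5, quantum used, demote→Q2. Q0=[] Q1=[P5] Q2=[P2]
t=38-44: P5@Q1 runs 6, rem=2, quantum used, demote→Q2. Q0=[] Q1=[] Q2=[P2,P5]
t=44-49: P2@Q2 runs 5, rem=0, completes. Q0=[] Q1=[] Q2=[P5]
t=49-51: P5@Q2 runs 2, rem=0, completes. Q0=[] Q1=[] Q2=[]

Answer: P1(0-3) P2(3-6) P3(6-9) P4(9-10) P5(10-13) P3(13-16) P4(16-17) P4(17-18) P4(18-19) P4(19-20) P4(20-21) P4(21-22) P4(22-23) P4(23-24) P4(24-25) P4(25-26) P4(26-27) P4(27-28) P4(28-29) P4(29-30) P1(30-32) P2(32-38) P5(38-44) P2(44-49) P5(49-51)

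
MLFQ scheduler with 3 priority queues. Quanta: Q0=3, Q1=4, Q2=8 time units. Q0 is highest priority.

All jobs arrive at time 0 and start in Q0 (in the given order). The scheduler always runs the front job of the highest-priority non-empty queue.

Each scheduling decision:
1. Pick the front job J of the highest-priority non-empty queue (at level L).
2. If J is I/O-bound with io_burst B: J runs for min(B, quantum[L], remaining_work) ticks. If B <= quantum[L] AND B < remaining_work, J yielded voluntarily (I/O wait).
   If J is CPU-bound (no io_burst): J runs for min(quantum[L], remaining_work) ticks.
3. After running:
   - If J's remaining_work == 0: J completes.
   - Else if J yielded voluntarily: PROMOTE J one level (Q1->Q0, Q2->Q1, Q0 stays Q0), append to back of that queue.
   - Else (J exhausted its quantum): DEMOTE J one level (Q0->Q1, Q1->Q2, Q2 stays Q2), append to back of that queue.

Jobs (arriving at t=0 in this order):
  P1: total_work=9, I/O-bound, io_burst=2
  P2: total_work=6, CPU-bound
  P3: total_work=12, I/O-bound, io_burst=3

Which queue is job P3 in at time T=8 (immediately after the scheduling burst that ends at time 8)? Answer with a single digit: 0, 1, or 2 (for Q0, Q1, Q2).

t=0-2: P1@Q0 runs 2, rem=7, I/O yield, promote→Q0. Q0=[P2,P3,P1] Q1=[] Q2=[]
t=2-5: P2@Q0 runs 3, rem=3, quantum used, demote→Q1. Q0=[P3,P1] Q1=[P2] Q2=[]
t=5-8: P3@Q0 runs 3, rem=9, I/O yield, promote→Q0. Q0=[P1,P3] Q1=[P2] Q2=[]
t=8-10: P1@Q0 runs 2, rem=5, I/O yield, promote→Q0. Q0=[P3,P1] Q1=[P2] Q2=[]
t=10-13: P3@Q0 runs 3, rem=6, I/O yield, promote→Q0. Q0=[P1,P3] Q1=[P2] Q2=[]
t=13-15: P1@Q0 runs 2, rem=3, I/O yield, promote→Q0. Q0=[P3,P1] Q1=[P2] Q2=[]
t=15-18: P3@Q0 runs 3, rem=3, I/O yield, promote→Q0. Q0=[P1,P3] Q1=[P2] Q2=[]
t=18-20: P1@Q0 runs 2, rem=1, I/O yield, promote→Q0. Q0=[P3,P1] Q1=[P2] Q2=[]
t=20-23: P3@Q0 runs 3, rem=0, completes. Q0=[P1] Q1=[P2] Q2=[]
t=23-24: P1@Q0 runs 1, rem=0, completes. Q0=[] Q1=[P2] Q2=[]
t=24-27: P2@Q1 runs 3, rem=0, completes. Q0=[] Q1=[] Q2=[]

Answer: 0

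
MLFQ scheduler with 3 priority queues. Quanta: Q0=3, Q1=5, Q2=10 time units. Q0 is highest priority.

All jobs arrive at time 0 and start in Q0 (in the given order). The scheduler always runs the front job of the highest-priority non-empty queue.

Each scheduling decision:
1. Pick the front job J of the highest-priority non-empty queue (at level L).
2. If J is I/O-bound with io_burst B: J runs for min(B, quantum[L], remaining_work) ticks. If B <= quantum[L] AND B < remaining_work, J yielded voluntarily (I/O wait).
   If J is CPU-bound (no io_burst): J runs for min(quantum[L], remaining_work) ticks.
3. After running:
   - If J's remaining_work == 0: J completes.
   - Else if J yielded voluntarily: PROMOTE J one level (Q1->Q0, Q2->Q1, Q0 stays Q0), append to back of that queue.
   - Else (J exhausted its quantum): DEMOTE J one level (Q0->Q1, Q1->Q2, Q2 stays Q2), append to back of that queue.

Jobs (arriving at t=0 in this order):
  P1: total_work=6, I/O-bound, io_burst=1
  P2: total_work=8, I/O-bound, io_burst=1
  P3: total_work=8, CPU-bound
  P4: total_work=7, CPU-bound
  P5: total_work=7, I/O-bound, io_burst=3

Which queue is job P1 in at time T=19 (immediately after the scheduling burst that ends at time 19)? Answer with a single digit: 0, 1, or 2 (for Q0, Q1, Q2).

Answer: 0

Derivation:
t=0-1: P1@Q0 runs 1, rem=5, I/O yield, promote→Q0. Q0=[P2,P3,P4,P5,P1] Q1=[] Q2=[]
t=1-2: P2@Q0 runs 1, rem=7, I/O yield, promote→Q0. Q0=[P3,P4,P5,P1,P2] Q1=[] Q2=[]
t=2-5: P3@Q0 runs 3, rem=5, quantum used, demote→Q1. Q0=[P4,P5,P1,P2] Q1=[P3] Q2=[]
t=5-8: P4@Q0 runs 3, rem=4, quantum used, demote→Q1. Q0=[P5,P1,P2] Q1=[P3,P4] Q2=[]
t=8-11: P5@Q0 runs 3, rem=4, I/O yield, promote→Q0. Q0=[P1,P2,P5] Q1=[P3,P4] Q2=[]
t=11-12: P1@Q0 runs 1, rem=4, I/O yield, promote→Q0. Q0=[P2,P5,P1] Q1=[P3,P4] Q2=[]
t=12-13: P2@Q0 runs 1, rem=6, I/O yield, promote→Q0. Q0=[P5,P1,P2] Q1=[P3,P4] Q2=[]
t=13-16: P5@Q0 runs 3, rem=1, I/O yield, promote→Q0. Q0=[P1,P2,P5] Q1=[P3,P4] Q2=[]
t=16-17: P1@Q0 runs 1, rem=3, I/O yield, promote→Q0. Q0=[P2,P5,P1] Q1=[P3,P4] Q2=[]
t=17-18: P2@Q0 runs 1, rem=5, I/O yield, promote→Q0. Q0=[P5,P1,P2] Q1=[P3,P4] Q2=[]
t=18-19: P5@Q0 runs 1, rem=0, completes. Q0=[P1,P2] Q1=[P3,P4] Q2=[]
t=19-20: P1@Q0 runs 1, rem=2, I/O yield, promote→Q0. Q0=[P2,P1] Q1=[P3,P4] Q2=[]
t=20-21: P2@Q0 runs 1, rem=4, I/O yield, promote→Q0. Q0=[P1,P2] Q1=[P3,P4] Q2=[]
t=21-22: P1@Q0 runs 1, rem=1, I/O yield, promote→Q0. Q0=[P2,P1] Q1=[P3,P4] Q2=[]
t=22-23: P2@Q0 runs 1, rem=3, I/O yield, promote→Q0. Q0=[P1,P2] Q1=[P3,P4] Q2=[]
t=23-24: P1@Q0 runs 1, rem=0, completes. Q0=[P2] Q1=[P3,P4] Q2=[]
t=24-25: P2@Q0 runs 1, rem=2, I/O yield, promote→Q0. Q0=[P2] Q1=[P3,P4] Q2=[]
t=25-26: P2@Q0 runs 1, rem=1, I/O yield, promote→Q0. Q0=[P2] Q1=[P3,P4] Q2=[]
t=26-27: P2@Q0 runs 1, rem=0, completes. Q0=[] Q1=[P3,P4] Q2=[]
t=27-32: P3@Q1 runs 5, rem=0, completes. Q0=[] Q1=[P4] Q2=[]
t=32-36: P4@Q1 runs 4, rem=0, completes. Q0=[] Q1=[] Q2=[]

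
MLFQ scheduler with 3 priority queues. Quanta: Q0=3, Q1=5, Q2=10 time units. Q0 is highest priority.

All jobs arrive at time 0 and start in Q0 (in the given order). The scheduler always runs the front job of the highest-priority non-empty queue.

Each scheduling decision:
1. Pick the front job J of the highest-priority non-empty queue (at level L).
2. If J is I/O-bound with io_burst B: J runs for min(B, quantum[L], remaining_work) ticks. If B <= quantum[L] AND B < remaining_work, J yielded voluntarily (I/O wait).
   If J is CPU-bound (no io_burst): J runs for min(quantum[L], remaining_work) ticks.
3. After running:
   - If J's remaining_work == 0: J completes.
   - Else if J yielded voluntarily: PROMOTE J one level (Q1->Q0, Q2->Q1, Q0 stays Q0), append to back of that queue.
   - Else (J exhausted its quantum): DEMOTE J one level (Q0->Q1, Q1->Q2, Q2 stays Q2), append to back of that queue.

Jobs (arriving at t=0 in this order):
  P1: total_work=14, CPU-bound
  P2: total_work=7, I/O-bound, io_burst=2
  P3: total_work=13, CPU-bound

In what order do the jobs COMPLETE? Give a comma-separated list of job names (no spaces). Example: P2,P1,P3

Answer: P2,P1,P3

Derivation:
t=0-3: P1@Q0 runs 3, rem=11, quantum used, demote→Q1. Q0=[P2,P3] Q1=[P1] Q2=[]
t=3-5: P2@Q0 runs 2, rem=5, I/O yield, promote→Q0. Q0=[P3,P2] Q1=[P1] Q2=[]
t=5-8: P3@Q0 runs 3, rem=10, quantum used, demote→Q1. Q0=[P2] Q1=[P1,P3] Q2=[]
t=8-10: P2@Q0 runs 2, rem=3, I/O yield, promote→Q0. Q0=[P2] Q1=[P1,P3] Q2=[]
t=10-12: P2@Q0 runs 2, rem=1, I/O yield, promote→Q0. Q0=[P2] Q1=[P1,P3] Q2=[]
t=12-13: P2@Q0 runs 1, rem=0, completes. Q0=[] Q1=[P1,P3] Q2=[]
t=13-18: P1@Q1 runs 5, rem=6, quantum used, demote→Q2. Q0=[] Q1=[P3] Q2=[P1]
t=18-23: P3@Q1 runs 5, rem=5, quantum used, demote→Q2. Q0=[] Q1=[] Q2=[P1,P3]
t=23-29: P1@Q2 runs 6, rem=0, completes. Q0=[] Q1=[] Q2=[P3]
t=29-34: P3@Q2 runs 5, rem=0, completes. Q0=[] Q1=[] Q2=[]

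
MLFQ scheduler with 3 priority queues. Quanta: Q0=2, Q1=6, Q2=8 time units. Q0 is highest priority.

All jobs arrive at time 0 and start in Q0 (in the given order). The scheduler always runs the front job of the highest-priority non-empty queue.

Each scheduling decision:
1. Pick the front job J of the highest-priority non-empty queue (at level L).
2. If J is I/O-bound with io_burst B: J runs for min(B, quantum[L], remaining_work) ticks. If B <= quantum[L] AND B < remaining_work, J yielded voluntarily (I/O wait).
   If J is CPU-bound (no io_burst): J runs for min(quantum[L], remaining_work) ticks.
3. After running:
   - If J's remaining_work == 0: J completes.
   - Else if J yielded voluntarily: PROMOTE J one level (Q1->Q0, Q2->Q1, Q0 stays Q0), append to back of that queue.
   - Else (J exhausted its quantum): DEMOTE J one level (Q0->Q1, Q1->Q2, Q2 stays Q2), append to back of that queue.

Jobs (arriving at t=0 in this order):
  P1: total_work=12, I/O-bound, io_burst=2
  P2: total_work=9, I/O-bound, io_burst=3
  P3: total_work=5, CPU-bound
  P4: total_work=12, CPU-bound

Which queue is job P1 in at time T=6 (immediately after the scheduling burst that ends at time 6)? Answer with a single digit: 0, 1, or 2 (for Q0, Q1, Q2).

t=0-2: P1@Q0 runs 2, rem=10, I/O yield, promote→Q0. Q0=[P2,P3,P4,P1] Q1=[] Q2=[]
t=2-4: P2@Q0 runs 2, rem=7, quantum used, demote→Q1. Q0=[P3,P4,P1] Q1=[P2] Q2=[]
t=4-6: P3@Q0 runs 2, rem=3, quantum used, demote→Q1. Q0=[P4,P1] Q1=[P2,P3] Q2=[]
t=6-8: P4@Q0 runs 2, rem=10, quantum used, demote→Q1. Q0=[P1] Q1=[P2,P3,P4] Q2=[]
t=8-10: P1@Q0 runs 2, rem=8, I/O yield, promote→Q0. Q0=[P1] Q1=[P2,P3,P4] Q2=[]
t=10-12: P1@Q0 runs 2, rem=6, I/O yield, promote→Q0. Q0=[P1] Q1=[P2,P3,P4] Q2=[]
t=12-14: P1@Q0 runs 2, rem=4, I/O yield, promote→Q0. Q0=[P1] Q1=[P2,P3,P4] Q2=[]
t=14-16: P1@Q0 runs 2, rem=2, I/O yield, promote→Q0. Q0=[P1] Q1=[P2,P3,P4] Q2=[]
t=16-18: P1@Q0 runs 2, rem=0, completes. Q0=[] Q1=[P2,P3,P4] Q2=[]
t=18-21: P2@Q1 runs 3, rem=4, I/O yield, promote→Q0. Q0=[P2] Q1=[P3,P4] Q2=[]
t=21-23: P2@Q0 runs 2, rem=2, quantum used, demote→Q1. Q0=[] Q1=[P3,P4,P2] Q2=[]
t=23-26: P3@Q1 runs 3, rem=0, completes. Q0=[] Q1=[P4,P2] Q2=[]
t=26-32: P4@Q1 runs 6, rem=4, quantum used, demote→Q2. Q0=[] Q1=[P2] Q2=[P4]
t=32-34: P2@Q1 runs 2, rem=0, completes. Q0=[] Q1=[] Q2=[P4]
t=34-38: P4@Q2 runs 4, rem=0, completes. Q0=[] Q1=[] Q2=[]

Answer: 0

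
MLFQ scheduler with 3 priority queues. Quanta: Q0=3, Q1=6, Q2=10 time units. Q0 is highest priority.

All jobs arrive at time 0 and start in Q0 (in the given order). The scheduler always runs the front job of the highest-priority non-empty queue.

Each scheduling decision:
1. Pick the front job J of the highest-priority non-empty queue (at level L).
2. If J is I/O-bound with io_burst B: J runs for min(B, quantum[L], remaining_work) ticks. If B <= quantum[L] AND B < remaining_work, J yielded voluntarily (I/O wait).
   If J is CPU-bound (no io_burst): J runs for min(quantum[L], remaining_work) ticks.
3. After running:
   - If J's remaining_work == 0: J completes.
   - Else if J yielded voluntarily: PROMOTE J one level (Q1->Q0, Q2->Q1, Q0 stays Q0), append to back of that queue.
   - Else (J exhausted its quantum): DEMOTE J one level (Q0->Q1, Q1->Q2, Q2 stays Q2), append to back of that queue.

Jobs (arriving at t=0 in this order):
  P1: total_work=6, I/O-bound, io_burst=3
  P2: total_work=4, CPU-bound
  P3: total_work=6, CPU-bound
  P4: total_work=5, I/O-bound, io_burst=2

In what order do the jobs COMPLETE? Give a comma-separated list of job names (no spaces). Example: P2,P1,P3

t=0-3: P1@Q0 runs 3, rem=3, I/O yield, promote→Q0. Q0=[P2,P3,P4,P1] Q1=[] Q2=[]
t=3-6: P2@Q0 runs 3, rem=1, quantum used, demote→Q1. Q0=[P3,P4,P1] Q1=[P2] Q2=[]
t=6-9: P3@Q0 runs 3, rem=3, quantum used, demote→Q1. Q0=[P4,P1] Q1=[P2,P3] Q2=[]
t=9-11: P4@Q0 runs 2, rem=3, I/O yield, promote→Q0. Q0=[P1,P4] Q1=[P2,P3] Q2=[]
t=11-14: P1@Q0 runs 3, rem=0, completes. Q0=[P4] Q1=[P2,P3] Q2=[]
t=14-16: P4@Q0 runs 2, rem=1, I/O yield, promote→Q0. Q0=[P4] Q1=[P2,P3] Q2=[]
t=16-17: P4@Q0 runs 1, rem=0, completes. Q0=[] Q1=[P2,P3] Q2=[]
t=17-18: P2@Q1 runs 1, rem=0, completes. Q0=[] Q1=[P3] Q2=[]
t=18-21: P3@Q1 runs 3, rem=0, completes. Q0=[] Q1=[] Q2=[]

Answer: P1,P4,P2,P3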